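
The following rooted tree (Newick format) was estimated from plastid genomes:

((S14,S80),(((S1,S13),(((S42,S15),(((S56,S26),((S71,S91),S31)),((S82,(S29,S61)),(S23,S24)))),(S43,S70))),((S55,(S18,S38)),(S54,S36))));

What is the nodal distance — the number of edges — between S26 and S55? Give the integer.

10

The MRCA of S26 and S55 is the node subtending (((S1,S13),(((S42,S15),(((S56,S26),((S71,S91),S31)),((S82,(S29,S61)),(S23,S24)))),(S43,S70))),((S55,(S18,S38)),(S54,S36))).
From S26 up to that node: 7 branches. From S55 up to the same node: 3 branches. Total: 7 + 3 = 10.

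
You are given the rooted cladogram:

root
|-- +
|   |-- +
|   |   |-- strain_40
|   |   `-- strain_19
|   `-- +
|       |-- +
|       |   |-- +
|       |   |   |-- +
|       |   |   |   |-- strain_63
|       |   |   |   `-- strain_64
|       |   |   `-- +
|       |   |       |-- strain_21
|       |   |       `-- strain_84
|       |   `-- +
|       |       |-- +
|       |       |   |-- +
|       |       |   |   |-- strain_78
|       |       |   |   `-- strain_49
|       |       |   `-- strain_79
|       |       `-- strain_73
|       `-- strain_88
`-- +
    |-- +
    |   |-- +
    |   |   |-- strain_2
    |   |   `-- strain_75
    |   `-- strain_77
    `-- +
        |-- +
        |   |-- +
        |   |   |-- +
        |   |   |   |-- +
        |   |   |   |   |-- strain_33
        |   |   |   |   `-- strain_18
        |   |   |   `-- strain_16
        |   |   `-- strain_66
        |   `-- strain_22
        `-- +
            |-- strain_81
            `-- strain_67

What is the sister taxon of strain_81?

strain_67

strain_81 attaches to the tree at the node subtending (strain_81,strain_67).
The other lineage descending from that same node — the sister group — is the single tip strain_67.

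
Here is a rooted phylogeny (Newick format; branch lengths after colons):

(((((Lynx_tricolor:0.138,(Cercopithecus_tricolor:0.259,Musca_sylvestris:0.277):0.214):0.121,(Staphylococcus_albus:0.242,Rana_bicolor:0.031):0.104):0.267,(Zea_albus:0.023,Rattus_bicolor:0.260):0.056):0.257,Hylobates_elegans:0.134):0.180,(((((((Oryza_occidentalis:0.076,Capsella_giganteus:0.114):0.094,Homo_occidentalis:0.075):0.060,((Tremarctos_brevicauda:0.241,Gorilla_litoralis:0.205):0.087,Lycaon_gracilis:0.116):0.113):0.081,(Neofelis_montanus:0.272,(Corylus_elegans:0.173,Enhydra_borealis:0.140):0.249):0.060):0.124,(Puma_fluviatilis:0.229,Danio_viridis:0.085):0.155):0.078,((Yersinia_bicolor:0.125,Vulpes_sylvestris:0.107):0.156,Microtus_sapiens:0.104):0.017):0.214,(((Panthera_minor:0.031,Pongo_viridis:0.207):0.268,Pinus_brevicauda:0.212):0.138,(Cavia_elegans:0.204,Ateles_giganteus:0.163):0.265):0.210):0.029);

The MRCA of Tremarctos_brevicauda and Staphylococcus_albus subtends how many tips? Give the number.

The MRCA of Tremarctos_brevicauda and Staphylococcus_albus is the root, so the clade is the entire tree.
That clade contains 27 terminal taxa: Ateles_giganteus, Capsella_giganteus, Cavia_elegans, Cercopithecus_tricolor, Corylus_elegans, Danio_viridis, Enhydra_borealis, Gorilla_litoralis, Homo_occidentalis, Hylobates_elegans, Lycaon_gracilis, Lynx_tricolor, Microtus_sapiens, Musca_sylvestris, Neofelis_montanus, Oryza_occidentalis, Panthera_minor, Pinus_brevicauda, Pongo_viridis, Puma_fluviatilis, Rana_bicolor, Rattus_bicolor, Staphylococcus_albus, Tremarctos_brevicauda, Vulpes_sylvestris, Yersinia_bicolor, Zea_albus.

27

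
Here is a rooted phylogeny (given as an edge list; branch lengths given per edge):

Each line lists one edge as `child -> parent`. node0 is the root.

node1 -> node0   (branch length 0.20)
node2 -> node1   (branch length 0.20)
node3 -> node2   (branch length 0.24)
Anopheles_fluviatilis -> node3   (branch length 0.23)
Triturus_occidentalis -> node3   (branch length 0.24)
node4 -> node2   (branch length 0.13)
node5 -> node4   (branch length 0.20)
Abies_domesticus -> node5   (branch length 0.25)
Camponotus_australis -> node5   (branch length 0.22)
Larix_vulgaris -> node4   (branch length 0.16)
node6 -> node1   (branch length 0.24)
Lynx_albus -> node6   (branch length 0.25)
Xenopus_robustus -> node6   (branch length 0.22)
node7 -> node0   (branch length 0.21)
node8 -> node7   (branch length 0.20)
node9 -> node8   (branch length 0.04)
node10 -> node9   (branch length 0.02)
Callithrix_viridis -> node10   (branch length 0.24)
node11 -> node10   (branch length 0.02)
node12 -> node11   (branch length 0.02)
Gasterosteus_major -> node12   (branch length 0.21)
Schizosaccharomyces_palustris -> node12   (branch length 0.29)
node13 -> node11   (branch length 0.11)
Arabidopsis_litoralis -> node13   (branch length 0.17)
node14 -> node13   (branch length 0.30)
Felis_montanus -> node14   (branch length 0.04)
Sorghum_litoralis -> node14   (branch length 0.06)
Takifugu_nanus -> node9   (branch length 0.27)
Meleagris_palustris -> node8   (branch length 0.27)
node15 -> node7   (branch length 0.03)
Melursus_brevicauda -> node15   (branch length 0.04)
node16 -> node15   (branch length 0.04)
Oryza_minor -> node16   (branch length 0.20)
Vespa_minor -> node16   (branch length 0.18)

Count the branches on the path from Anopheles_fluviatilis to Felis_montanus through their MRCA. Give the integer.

The MRCA of Anopheles_fluviatilis and Felis_montanus is the root of the tree.
From Anopheles_fluviatilis up to that node: 4 branches. From Felis_montanus up to the same node: 8 branches. Total: 4 + 8 = 12.

12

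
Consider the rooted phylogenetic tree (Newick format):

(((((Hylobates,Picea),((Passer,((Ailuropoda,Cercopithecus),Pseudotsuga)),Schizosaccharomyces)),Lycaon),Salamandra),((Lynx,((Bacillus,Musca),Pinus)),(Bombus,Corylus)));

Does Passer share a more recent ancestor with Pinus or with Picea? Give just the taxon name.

The MRCA of Passer and Picea subtends ((Hylobates,Picea),((Passer,((Ailuropoda,Cercopithecus),Pseudotsuga)),Schizosaccharomyces)) (7 taxa).
The MRCA of Passer and Pinus is the root, subtending the entire tree (15 taxa).
The first is nested inside the second, so Passer shares a more recent common ancestor with Picea.

Picea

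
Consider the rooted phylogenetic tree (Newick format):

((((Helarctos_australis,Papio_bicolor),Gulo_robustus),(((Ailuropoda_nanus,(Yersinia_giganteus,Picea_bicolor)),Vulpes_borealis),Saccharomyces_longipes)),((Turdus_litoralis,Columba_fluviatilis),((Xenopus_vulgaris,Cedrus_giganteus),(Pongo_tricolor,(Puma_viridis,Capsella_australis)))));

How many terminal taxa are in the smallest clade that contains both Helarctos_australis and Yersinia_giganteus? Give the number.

8

The MRCA of Helarctos_australis and Yersinia_giganteus is the node subtending (((Helarctos_australis,Papio_bicolor),Gulo_robustus),(((Ailuropoda_nanus,(Yersinia_giganteus,Picea_bicolor)),Vulpes_borealis),Saccharomyces_longipes)).
That clade contains 8 terminal taxa: Ailuropoda_nanus, Gulo_robustus, Helarctos_australis, Papio_bicolor, Picea_bicolor, Saccharomyces_longipes, Vulpes_borealis, Yersinia_giganteus.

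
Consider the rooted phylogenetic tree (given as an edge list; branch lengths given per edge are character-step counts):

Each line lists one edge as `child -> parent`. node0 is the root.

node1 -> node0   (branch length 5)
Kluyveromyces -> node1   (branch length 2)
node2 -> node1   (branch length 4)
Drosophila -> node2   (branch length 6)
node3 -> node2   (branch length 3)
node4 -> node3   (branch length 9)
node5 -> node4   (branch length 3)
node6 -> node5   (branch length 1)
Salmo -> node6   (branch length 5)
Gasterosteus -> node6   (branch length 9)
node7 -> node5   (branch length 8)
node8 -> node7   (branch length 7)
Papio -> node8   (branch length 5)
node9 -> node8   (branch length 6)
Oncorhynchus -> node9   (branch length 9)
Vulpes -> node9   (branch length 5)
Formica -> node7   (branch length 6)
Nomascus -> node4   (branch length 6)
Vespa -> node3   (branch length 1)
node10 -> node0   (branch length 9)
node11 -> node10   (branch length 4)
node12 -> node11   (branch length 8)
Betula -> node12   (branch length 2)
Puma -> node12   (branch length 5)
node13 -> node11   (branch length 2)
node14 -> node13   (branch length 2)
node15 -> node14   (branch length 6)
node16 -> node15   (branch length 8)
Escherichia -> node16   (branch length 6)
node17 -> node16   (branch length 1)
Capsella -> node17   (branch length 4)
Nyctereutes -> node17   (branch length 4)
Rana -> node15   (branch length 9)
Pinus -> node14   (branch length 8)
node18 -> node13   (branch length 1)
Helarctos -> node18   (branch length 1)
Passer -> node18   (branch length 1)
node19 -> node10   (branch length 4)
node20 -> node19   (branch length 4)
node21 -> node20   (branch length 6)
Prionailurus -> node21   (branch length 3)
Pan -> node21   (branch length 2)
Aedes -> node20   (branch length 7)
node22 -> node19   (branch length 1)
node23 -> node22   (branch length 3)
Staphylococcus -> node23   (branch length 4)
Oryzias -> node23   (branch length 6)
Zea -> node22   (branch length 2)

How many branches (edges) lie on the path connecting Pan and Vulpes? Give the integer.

14

The MRCA of Pan and Vulpes is the root of the tree.
From Pan up to that node: 5 branches. From Vulpes up to the same node: 9 branches. Total: 5 + 9 = 14.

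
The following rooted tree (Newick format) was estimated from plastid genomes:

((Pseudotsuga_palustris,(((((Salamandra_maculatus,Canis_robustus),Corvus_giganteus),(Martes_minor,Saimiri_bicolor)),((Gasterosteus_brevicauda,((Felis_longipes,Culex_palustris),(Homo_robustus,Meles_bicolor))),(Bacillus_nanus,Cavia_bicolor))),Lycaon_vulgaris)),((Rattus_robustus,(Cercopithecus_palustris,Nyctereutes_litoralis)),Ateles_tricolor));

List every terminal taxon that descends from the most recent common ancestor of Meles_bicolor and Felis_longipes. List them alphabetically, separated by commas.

Tracing Meles_bicolor: it sits inside (Homo_robustus,Meles_bicolor).
Tracing Felis_longipes: it sits inside (Felis_longipes,Culex_palustris).
The smallest clade enclosing both is ((Felis_longipes,Culex_palustris),(Homo_robustus,Meles_bicolor)); the answer is its 4 terminal taxa in alphabetical order.

Culex_palustris, Felis_longipes, Homo_robustus, Meles_bicolor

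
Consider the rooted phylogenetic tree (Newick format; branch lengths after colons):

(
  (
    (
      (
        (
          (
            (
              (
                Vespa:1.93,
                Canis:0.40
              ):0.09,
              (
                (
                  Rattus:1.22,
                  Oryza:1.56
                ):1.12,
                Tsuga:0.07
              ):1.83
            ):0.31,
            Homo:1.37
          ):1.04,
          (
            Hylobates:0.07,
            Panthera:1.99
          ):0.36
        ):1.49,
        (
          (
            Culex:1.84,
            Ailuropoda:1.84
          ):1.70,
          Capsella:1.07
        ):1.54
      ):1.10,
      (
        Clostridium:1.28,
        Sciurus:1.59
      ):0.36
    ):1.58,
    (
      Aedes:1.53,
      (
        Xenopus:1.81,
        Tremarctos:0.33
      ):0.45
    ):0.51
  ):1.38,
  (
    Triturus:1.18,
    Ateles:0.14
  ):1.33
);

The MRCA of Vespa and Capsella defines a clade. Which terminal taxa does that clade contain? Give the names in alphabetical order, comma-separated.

Tracing Vespa: it sits inside (Vespa,Canis).
Tracing Capsella: it sits inside ((Culex,Ailuropoda),Capsella).
The smallest clade enclosing both is (((((Vespa,Canis),((Rattus,Oryza),Tsuga)),Homo),(Hylobates,Panthera)),((Culex,Ailuropoda),Capsella)); the answer is its 11 terminal taxa in alphabetical order.

Ailuropoda, Canis, Capsella, Culex, Homo, Hylobates, Oryza, Panthera, Rattus, Tsuga, Vespa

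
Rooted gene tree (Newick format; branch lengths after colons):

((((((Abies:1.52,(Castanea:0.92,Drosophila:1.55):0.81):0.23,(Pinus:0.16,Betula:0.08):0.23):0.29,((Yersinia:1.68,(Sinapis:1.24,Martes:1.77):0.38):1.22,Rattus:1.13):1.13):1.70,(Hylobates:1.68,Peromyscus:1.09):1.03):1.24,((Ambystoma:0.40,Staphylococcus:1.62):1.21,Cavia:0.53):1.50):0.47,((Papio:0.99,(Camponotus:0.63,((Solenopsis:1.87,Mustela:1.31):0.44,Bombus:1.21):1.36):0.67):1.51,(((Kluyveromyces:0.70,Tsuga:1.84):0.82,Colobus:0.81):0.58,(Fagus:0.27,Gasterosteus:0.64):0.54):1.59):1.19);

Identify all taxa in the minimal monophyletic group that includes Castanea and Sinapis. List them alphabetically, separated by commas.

Abies, Betula, Castanea, Drosophila, Martes, Pinus, Rattus, Sinapis, Yersinia

Tracing Castanea: it sits inside (Castanea,Drosophila).
Tracing Sinapis: it sits inside (Sinapis,Martes).
The smallest clade enclosing both is (((Abies,(Castanea,Drosophila)),(Pinus,Betula)),((Yersinia,(Sinapis,Martes)),Rattus)); the answer is its 9 terminal taxa in alphabetical order.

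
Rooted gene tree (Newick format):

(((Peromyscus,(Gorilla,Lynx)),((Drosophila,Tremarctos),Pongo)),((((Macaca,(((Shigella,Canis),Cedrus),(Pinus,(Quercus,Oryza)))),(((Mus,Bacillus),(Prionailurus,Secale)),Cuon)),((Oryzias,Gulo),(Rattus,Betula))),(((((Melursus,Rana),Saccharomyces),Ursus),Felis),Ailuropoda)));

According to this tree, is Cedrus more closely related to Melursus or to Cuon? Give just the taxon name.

The MRCA of Cedrus and Cuon subtends ((Macaca,(((Shigella,Canis),Cedrus),(Pinus,(Quercus,Oryza)))),(((Mus,Bacillus),(Prionailurus,Secale)),Cuon)) (12 taxa).
The MRCA of Cedrus and Melursus subtends ((((Macaca,(((Shigella,Canis),Cedrus),(Pinus,(Quercus,Oryza)))),(((Mus,Bacillus),(Prionailurus,Secale)),Cuon)),((Oryzias,Gulo),(Rattus,Betula))),(((((Melursus,Rana),Saccharomyces),Ursus),Felis),Ailuropoda)) (22 taxa).
The first is nested inside the second, so Cedrus shares a more recent common ancestor with Cuon.

Cuon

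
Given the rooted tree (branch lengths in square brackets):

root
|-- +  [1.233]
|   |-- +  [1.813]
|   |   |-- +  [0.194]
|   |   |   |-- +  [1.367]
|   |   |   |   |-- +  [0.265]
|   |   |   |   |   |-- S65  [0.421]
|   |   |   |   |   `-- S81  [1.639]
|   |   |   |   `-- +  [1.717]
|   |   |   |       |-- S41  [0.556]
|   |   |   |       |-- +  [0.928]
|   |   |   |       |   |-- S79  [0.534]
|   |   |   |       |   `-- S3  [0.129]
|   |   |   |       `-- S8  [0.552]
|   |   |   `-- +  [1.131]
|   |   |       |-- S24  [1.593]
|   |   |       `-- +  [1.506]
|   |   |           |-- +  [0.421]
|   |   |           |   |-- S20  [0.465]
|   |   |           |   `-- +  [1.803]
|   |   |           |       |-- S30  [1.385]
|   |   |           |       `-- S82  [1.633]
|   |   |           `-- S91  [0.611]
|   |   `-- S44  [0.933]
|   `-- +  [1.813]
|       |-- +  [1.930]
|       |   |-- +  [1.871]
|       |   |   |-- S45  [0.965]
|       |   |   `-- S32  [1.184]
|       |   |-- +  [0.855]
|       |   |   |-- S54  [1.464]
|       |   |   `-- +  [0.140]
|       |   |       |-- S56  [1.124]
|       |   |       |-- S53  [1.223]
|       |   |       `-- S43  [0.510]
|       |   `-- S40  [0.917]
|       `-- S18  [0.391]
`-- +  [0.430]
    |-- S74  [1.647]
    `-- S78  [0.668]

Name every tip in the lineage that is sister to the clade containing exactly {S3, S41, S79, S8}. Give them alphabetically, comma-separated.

S65, S81

The clade containing exactly {S3, S41, S79, S8} attaches to the tree at the node subtending ((S65,S81),(S41,(S79,S3),S8)).
The other lineage descending from that same node — the sister group — is (S65,S81); its 2 tips in alphabetical order are the answer.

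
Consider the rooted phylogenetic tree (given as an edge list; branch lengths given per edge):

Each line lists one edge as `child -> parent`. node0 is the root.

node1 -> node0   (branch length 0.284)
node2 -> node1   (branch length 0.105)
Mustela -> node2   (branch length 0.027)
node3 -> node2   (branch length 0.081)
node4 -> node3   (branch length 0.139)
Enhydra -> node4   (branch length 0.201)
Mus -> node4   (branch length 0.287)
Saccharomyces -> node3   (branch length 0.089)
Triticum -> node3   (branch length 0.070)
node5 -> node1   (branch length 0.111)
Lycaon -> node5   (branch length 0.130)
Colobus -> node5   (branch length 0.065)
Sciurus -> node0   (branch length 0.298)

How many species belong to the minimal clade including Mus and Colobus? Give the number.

7

The MRCA of Mus and Colobus is the node subtending ((Mustela,((Enhydra,Mus),Saccharomyces,Triticum)),(Lycaon,Colobus)).
That clade contains 7 terminal taxa: Colobus, Enhydra, Lycaon, Mus, Mustela, Saccharomyces, Triticum.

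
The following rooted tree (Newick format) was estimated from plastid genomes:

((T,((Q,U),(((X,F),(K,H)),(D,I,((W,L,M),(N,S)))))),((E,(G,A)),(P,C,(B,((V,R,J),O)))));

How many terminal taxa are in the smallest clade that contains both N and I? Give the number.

The MRCA of N and I is the node subtending (D,I,((W,L,M),(N,S))).
That clade contains 7 terminal taxa: D, I, L, M, N, S, W.

7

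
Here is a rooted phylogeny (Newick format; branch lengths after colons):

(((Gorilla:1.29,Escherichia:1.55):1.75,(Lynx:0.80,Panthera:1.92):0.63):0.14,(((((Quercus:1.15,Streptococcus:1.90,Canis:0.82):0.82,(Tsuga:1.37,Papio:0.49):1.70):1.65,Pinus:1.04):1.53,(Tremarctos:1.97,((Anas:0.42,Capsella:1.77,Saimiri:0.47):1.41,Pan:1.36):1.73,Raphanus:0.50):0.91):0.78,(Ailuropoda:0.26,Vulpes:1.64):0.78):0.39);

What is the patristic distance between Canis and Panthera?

8.68

The path runs Canis → … → MRCA → … → Panthera; the MRCA is the root of the tree.
Branch lengths along that path: 0.82 + 0.82 + 1.65 + 1.53 + 0.78 + 0.39 + 0.14 + 0.63 + 1.92 = 8.68.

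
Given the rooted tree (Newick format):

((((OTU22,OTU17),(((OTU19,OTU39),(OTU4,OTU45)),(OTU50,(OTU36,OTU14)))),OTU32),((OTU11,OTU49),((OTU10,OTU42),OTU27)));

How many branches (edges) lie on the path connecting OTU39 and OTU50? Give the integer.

5

The MRCA of OTU39 and OTU50 is the node subtending (((OTU19,OTU39),(OTU4,OTU45)),(OTU50,(OTU36,OTU14))).
From OTU39 up to that node: 3 branches. From OTU50 up to the same node: 2 branches. Total: 3 + 2 = 5.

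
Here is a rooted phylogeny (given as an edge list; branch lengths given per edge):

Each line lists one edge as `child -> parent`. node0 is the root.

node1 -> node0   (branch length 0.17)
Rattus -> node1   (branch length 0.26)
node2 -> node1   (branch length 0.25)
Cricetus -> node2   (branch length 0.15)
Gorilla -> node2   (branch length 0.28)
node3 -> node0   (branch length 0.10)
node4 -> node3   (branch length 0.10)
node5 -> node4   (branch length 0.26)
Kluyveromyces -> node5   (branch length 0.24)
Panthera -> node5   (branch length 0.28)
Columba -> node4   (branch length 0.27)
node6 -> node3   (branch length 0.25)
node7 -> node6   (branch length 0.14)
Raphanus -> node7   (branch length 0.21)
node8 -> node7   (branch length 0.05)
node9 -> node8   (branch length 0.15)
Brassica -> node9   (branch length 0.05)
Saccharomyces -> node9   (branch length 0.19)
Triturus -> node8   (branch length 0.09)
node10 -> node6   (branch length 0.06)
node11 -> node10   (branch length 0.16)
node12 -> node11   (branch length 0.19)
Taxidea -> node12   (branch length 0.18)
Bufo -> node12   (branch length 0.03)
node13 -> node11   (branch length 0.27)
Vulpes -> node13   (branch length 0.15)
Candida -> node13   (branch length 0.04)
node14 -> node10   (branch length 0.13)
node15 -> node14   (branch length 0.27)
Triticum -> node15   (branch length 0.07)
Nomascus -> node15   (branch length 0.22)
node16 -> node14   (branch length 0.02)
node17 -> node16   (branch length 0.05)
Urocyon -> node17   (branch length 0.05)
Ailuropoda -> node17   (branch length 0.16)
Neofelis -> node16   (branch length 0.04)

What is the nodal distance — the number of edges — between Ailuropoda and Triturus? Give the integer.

The MRCA of Ailuropoda and Triturus is the node subtending ((Raphanus,((Brassica,Saccharomyces),Triturus)),(((Taxidea,Bufo),(Vulpes,Candida)),((Triticum,Nomascus),((Urocyon,Ailuropoda),Neofelis)))).
From Ailuropoda up to that node: 5 branches. From Triturus up to the same node: 3 branches. Total: 5 + 3 = 8.

8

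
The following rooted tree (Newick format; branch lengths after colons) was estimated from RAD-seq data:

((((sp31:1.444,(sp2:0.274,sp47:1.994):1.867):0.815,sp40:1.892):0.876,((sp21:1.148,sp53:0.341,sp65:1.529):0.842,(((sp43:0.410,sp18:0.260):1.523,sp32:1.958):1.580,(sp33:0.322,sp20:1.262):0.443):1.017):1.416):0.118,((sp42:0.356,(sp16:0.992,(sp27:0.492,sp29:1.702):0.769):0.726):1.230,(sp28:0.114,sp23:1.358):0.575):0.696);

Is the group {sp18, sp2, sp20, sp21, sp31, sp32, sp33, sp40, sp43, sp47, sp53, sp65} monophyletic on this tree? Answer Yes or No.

Yes

The most recent common ancestor of these taxa subtends (((sp31,(sp2,sp47)),sp40),((sp21,sp53,sp65),(((sp43,sp18),sp32),(sp33,sp20)))).
That clade has exactly 12 tips — every listed taxon and nothing else — so the group is monophyletic.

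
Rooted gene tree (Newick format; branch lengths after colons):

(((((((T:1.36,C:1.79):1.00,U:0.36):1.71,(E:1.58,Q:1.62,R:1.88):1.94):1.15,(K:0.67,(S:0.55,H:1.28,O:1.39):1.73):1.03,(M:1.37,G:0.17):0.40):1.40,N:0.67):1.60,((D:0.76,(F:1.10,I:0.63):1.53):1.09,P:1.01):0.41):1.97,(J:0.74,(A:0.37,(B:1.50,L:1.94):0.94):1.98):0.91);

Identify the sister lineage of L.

B

L attaches to the tree at the node subtending (B,L).
The other lineage descending from that same node — the sister group — is the single tip B.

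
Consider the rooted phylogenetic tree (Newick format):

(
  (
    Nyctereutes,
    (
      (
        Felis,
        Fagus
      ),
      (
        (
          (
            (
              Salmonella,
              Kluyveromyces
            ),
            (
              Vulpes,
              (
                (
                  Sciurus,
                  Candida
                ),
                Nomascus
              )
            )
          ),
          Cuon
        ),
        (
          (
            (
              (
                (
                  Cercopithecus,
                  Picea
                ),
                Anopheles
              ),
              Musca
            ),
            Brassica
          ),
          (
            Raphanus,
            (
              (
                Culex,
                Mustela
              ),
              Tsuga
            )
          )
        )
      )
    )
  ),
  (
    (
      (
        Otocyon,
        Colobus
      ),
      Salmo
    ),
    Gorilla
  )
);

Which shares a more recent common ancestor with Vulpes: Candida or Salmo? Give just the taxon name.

Candida

The MRCA of Vulpes and Candida subtends (Vulpes,((Sciurus,Candida),Nomascus)) (4 taxa).
The MRCA of Vulpes and Salmo is the root, subtending the entire tree (23 taxa).
The first is nested inside the second, so Vulpes shares a more recent common ancestor with Candida.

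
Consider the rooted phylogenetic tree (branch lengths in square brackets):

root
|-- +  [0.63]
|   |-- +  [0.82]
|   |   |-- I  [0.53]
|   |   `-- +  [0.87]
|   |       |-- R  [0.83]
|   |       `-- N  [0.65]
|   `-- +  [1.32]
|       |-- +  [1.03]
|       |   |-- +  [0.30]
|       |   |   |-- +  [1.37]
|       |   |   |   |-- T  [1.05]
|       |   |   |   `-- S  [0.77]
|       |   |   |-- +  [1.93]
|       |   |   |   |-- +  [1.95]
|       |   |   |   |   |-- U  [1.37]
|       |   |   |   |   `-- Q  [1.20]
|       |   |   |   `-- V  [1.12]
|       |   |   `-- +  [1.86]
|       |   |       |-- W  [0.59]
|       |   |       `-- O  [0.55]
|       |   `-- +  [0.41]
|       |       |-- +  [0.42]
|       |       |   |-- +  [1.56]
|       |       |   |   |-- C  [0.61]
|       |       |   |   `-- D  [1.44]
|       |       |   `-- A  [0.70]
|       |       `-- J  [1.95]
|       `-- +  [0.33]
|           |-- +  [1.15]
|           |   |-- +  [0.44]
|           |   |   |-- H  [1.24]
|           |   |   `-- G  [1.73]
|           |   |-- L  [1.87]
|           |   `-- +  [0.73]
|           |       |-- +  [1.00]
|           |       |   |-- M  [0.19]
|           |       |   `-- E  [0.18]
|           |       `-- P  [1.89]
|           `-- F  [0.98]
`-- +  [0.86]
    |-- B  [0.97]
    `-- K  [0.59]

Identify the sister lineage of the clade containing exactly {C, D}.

A

The clade containing exactly {C, D} attaches to the tree at the node subtending ((C,D),A).
The other lineage descending from that same node — the sister group — is the single tip A.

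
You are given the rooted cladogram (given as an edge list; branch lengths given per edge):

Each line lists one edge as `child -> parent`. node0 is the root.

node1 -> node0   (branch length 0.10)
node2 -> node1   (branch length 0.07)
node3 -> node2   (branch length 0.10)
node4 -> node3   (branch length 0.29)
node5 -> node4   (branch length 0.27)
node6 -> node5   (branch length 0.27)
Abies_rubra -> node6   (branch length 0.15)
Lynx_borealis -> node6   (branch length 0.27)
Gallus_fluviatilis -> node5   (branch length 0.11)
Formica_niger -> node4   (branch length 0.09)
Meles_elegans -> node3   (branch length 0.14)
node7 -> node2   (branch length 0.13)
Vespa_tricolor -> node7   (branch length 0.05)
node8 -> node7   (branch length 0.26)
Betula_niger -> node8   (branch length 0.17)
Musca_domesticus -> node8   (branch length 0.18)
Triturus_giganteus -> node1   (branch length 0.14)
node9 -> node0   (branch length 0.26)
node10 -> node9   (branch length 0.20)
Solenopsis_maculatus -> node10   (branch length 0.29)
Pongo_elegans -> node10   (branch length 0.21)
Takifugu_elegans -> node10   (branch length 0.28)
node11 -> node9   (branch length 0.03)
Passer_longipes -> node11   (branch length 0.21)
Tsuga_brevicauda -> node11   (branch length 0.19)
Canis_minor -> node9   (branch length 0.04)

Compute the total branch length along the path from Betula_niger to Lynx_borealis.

1.76

The path runs Betula_niger → … → MRCA → … → Lynx_borealis; the MRCA is the node subtending (((((Abies_rubra,Lynx_borealis),Gallus_fluviatilis),Formica_niger),Meles_elegans),(Vespa_tricolor,(Betula_niger,Musca_domesticus))).
Branch lengths along that path: 0.17 + 0.26 + 0.13 + 0.10 + 0.29 + 0.27 + 0.27 + 0.27 = 1.76.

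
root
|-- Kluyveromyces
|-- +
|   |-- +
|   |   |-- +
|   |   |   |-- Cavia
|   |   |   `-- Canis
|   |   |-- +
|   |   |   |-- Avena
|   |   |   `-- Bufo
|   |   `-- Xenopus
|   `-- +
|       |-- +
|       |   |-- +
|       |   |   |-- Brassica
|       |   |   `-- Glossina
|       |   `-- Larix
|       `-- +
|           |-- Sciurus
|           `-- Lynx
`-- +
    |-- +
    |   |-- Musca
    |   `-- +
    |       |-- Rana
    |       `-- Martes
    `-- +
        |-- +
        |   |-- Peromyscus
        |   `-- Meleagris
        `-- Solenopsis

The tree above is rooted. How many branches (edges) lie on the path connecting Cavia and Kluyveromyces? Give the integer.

5

The MRCA of Cavia and Kluyveromyces is the root of the tree.
From Cavia up to that node: 4 branches. From Kluyveromyces up to the same node: 1 branch. Total: 4 + 1 = 5.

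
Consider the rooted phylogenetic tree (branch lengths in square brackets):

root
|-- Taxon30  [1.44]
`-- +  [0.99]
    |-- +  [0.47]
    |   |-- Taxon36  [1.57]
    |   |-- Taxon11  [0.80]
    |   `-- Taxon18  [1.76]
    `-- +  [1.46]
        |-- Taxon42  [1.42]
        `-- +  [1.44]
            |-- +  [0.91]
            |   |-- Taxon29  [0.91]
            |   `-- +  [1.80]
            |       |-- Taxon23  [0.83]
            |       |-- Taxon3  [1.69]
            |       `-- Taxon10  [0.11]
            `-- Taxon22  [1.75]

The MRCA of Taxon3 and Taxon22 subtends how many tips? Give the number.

The MRCA of Taxon3 and Taxon22 is the node subtending ((Taxon29,(Taxon23,Taxon3,Taxon10)),Taxon22).
That clade contains 5 terminal taxa: Taxon10, Taxon22, Taxon23, Taxon29, Taxon3.

5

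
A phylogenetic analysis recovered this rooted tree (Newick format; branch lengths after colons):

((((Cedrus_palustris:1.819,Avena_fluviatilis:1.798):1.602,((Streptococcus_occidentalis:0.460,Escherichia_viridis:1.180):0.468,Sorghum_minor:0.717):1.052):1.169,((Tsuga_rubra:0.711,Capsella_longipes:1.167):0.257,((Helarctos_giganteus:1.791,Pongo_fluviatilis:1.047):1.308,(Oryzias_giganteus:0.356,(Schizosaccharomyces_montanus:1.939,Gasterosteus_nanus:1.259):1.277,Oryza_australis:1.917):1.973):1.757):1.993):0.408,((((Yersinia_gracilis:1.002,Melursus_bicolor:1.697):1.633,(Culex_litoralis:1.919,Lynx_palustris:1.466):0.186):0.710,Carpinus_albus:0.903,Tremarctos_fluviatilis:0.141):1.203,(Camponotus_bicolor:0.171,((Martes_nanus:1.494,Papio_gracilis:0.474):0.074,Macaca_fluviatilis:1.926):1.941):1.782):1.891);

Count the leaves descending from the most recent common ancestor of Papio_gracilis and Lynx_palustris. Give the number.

The MRCA of Papio_gracilis and Lynx_palustris is the node subtending ((((Yersinia_gracilis,Melursus_bicolor),(Culex_litoralis,Lynx_palustris)),Carpinus_albus,Tremarctos_fluviatilis),(Camponotus_bicolor,((Martes_nanus,Papio_gracilis),Macaca_fluviatilis))).
That clade contains 10 terminal taxa: Camponotus_bicolor, Carpinus_albus, Culex_litoralis, Lynx_palustris, Macaca_fluviatilis, Martes_nanus, Melursus_bicolor, Papio_gracilis, Tremarctos_fluviatilis, Yersinia_gracilis.

10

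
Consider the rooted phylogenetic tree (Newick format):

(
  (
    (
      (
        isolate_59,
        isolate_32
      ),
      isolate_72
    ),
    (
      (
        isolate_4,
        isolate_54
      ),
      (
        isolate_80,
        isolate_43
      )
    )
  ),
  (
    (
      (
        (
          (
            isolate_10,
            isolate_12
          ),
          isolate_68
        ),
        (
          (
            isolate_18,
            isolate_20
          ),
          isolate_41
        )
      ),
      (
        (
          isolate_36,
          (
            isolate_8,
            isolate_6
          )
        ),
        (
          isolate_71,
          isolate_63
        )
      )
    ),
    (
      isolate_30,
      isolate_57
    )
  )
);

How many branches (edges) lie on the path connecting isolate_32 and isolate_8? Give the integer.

10

The MRCA of isolate_32 and isolate_8 is the root of the tree.
From isolate_32 up to that node: 4 branches. From isolate_8 up to the same node: 6 branches. Total: 4 + 6 = 10.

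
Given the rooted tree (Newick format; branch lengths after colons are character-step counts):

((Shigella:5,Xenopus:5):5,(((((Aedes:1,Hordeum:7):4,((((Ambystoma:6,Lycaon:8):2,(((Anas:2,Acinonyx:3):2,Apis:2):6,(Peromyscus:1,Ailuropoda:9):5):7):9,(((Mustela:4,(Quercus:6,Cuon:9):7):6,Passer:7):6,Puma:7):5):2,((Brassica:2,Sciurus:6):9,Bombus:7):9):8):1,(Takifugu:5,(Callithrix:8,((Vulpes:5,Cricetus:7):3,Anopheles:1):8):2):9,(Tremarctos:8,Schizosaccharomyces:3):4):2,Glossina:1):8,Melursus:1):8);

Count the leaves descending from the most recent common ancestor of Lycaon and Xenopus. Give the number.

The MRCA of Lycaon and Xenopus is the root, so the clade is the entire tree.
That clade contains 28 terminal taxa: Acinonyx, Aedes, Ailuropoda, Ambystoma, Anas, Anopheles, Apis, Bombus, Brassica, Callithrix, Cricetus, Cuon, Glossina, Hordeum, Lycaon, Melursus, Mustela, Passer, Peromyscus, Puma, Quercus, Schizosaccharomyces, Sciurus, Shigella, Takifugu, Tremarctos, Vulpes, Xenopus.

28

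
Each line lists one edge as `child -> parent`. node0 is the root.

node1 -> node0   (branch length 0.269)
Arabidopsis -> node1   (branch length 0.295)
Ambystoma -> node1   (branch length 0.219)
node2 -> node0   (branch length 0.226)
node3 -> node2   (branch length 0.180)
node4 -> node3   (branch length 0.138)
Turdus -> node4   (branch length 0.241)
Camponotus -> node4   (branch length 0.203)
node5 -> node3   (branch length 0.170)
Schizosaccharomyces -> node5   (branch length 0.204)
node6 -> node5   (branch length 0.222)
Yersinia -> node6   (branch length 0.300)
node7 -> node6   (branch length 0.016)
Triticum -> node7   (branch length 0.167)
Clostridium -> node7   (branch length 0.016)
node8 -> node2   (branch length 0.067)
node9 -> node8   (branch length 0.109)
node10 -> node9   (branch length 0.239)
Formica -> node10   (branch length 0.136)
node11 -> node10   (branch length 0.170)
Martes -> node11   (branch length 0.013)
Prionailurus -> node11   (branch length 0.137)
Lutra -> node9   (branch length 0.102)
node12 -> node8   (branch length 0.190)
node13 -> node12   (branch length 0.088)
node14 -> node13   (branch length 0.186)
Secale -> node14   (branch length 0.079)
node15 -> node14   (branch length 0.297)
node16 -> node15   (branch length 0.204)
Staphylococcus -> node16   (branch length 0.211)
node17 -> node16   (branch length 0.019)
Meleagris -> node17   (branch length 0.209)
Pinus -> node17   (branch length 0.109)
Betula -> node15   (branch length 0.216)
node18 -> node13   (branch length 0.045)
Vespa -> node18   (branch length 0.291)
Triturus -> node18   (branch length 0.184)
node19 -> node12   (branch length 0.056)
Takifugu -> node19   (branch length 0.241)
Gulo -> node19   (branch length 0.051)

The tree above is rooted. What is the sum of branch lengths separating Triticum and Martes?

The path runs Triticum → … → MRCA → … → Martes; the MRCA is the node subtending (((Turdus,Camponotus),(Schizosaccharomyces,(Yersinia,(Triticum,Clostridium)))),(((Formica,(Martes,Prionailurus)),Lutra),(((Secale,((Staphylococcus,(Meleagris,Pinus)),Betula)),(Vespa,Triturus)),(Takifugu,Gulo)))).
Branch lengths along that path: 0.167 + 0.016 + 0.222 + 0.170 + 0.180 + 0.067 + 0.109 + 0.239 + 0.170 + 0.013 = 1.353.

1.353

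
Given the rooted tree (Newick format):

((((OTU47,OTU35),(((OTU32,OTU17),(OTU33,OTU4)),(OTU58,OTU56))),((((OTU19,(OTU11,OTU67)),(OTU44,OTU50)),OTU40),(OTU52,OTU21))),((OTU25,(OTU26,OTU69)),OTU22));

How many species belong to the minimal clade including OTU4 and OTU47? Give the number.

The MRCA of OTU4 and OTU47 is the node subtending ((OTU47,OTU35),(((OTU32,OTU17),(OTU33,OTU4)),(OTU58,OTU56))).
That clade contains 8 terminal taxa: OTU17, OTU32, OTU33, OTU35, OTU4, OTU47, OTU56, OTU58.

8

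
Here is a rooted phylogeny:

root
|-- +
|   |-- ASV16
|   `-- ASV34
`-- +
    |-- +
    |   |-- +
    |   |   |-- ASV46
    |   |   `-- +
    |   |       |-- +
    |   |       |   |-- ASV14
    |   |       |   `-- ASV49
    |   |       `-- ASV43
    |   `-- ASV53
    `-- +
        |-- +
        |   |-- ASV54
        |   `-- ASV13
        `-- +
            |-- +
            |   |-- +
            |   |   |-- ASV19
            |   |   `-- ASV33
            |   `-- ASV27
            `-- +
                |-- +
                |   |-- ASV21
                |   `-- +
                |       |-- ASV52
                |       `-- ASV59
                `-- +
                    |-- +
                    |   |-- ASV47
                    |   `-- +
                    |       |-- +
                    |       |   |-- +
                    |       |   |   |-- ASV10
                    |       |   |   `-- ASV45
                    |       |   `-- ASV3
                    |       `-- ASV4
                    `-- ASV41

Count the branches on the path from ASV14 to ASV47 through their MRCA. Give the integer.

11

The MRCA of ASV14 and ASV47 is the node subtending (((ASV46,((ASV14,ASV49),ASV43)),ASV53),((ASV54,ASV13),(((ASV19,ASV33),ASV27),((ASV21,(ASV52,ASV59)),((ASV47,(((ASV10,ASV45),ASV3),ASV4)),ASV41))))).
From ASV14 up to that node: 5 branches. From ASV47 up to the same node: 6 branches. Total: 5 + 6 = 11.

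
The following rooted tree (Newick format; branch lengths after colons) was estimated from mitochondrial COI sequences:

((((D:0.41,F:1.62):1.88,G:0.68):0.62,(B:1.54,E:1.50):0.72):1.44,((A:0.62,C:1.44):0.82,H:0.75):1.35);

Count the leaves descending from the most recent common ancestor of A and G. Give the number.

The MRCA of A and G is the root, so the clade is the entire tree.
That clade contains 8 terminal taxa: A, B, C, D, E, F, G, H.

8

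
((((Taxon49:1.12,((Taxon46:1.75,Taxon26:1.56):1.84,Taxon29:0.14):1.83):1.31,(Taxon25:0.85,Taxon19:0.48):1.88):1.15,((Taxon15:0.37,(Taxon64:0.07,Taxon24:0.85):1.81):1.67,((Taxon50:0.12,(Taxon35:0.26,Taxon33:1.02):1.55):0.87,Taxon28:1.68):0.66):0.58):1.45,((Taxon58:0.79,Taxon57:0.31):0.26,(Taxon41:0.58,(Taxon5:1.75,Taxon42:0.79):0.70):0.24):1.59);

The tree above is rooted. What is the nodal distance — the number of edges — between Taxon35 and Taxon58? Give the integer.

9

The MRCA of Taxon35 and Taxon58 is the root of the tree.
From Taxon35 up to that node: 6 branches. From Taxon58 up to the same node: 3 branches. Total: 6 + 3 = 9.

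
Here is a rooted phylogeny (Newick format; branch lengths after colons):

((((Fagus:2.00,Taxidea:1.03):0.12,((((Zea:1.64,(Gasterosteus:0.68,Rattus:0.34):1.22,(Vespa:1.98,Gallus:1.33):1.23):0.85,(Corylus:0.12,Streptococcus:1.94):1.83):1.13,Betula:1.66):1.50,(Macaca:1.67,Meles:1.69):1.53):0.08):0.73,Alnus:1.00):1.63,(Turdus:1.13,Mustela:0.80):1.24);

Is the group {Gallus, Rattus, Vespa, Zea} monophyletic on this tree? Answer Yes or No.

No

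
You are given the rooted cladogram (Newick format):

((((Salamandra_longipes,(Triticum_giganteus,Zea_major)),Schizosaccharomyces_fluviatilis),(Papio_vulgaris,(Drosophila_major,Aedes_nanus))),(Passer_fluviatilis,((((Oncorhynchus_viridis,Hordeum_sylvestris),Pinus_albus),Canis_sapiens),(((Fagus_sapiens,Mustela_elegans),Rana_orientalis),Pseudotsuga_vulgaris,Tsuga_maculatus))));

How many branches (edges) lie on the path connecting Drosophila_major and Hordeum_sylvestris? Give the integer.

The MRCA of Drosophila_major and Hordeum_sylvestris is the root of the tree.
From Drosophila_major up to that node: 4 branches. From Hordeum_sylvestris up to the same node: 6 branches. Total: 4 + 6 = 10.

10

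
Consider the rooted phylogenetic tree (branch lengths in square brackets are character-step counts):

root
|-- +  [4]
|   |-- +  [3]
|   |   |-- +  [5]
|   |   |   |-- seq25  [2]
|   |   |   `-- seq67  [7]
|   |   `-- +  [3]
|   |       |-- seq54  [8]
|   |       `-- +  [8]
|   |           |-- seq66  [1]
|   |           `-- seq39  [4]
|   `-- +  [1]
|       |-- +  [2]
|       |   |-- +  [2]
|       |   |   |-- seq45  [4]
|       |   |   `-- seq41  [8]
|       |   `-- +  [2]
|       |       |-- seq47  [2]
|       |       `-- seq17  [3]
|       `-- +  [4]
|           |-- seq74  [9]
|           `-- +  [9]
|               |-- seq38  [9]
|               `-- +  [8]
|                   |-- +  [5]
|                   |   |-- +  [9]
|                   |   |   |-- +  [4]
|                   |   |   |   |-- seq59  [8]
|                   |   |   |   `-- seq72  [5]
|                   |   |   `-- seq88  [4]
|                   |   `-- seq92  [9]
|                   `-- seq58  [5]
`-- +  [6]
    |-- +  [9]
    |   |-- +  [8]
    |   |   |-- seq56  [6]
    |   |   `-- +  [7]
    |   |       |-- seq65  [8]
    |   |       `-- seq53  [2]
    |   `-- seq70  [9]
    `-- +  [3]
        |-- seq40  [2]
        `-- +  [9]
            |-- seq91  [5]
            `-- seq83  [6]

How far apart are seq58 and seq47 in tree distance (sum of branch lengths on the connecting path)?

The path runs seq58 → … → MRCA → … → seq47; the MRCA is the node subtending (((seq45,seq41),(seq47,seq17)),(seq74,(seq38,((((seq59,seq72),seq88),seq92),seq58)))).
Branch lengths along that path: 5 + 8 + 9 + 4 + 2 + 2 + 2 = 32.

32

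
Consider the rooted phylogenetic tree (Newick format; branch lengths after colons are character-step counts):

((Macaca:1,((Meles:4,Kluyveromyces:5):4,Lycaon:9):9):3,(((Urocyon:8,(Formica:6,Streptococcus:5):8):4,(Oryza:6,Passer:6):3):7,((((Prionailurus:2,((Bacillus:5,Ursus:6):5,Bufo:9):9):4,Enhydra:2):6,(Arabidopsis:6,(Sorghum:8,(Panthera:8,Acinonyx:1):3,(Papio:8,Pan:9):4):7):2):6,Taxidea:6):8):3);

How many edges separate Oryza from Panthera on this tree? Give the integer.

The MRCA of Oryza and Panthera is the node subtending (((Urocyon,(Formica,Streptococcus)),(Oryza,Passer)),((((Prionailurus,((Bacillus,Ursus),Bufo)),Enhydra),(Arabidopsis,(Sorghum,(Panthera,Acinonyx),(Papio,Pan)))),Taxidea)).
From Oryza up to that node: 3 branches. From Panthera up to the same node: 6 branches. Total: 3 + 6 = 9.

9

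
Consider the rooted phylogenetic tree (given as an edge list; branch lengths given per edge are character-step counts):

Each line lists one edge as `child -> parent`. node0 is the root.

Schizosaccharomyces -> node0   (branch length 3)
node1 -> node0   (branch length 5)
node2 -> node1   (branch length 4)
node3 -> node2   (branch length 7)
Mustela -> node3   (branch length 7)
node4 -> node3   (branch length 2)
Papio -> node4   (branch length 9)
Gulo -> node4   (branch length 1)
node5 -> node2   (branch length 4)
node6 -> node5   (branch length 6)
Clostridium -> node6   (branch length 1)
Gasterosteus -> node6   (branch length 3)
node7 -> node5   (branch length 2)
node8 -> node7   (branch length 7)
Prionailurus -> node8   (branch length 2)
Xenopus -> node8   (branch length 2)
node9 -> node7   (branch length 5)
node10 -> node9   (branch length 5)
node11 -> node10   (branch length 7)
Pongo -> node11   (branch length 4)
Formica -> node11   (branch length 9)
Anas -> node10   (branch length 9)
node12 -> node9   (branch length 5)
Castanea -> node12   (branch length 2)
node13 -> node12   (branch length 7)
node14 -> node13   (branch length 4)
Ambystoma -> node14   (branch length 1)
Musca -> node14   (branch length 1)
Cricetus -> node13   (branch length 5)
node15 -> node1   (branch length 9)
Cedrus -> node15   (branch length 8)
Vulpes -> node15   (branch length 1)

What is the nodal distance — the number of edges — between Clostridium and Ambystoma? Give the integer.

8

The MRCA of Clostridium and Ambystoma is the node subtending ((Clostridium,Gasterosteus),((Prionailurus,Xenopus),(((Pongo,Formica),Anas),(Castanea,((Ambystoma,Musca),Cricetus))))).
From Clostridium up to that node: 2 branches. From Ambystoma up to the same node: 6 branches. Total: 2 + 6 = 8.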